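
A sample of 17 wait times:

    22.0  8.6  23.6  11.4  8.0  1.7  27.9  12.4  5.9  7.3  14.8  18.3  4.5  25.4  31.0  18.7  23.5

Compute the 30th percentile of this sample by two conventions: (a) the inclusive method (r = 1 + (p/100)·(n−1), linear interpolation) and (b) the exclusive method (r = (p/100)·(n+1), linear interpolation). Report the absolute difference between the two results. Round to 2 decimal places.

0.24

Sorted: 1.7, 4.5, 5.9, 7.3, 8.0, 8.6, 11.4, 12.4, 14.8, 18.3, 18.7, 22.0, 23.5, 23.6, 25.4, 27.9, 31.0.
n = 17.
(a) r = 5.8; between ranks 5 (8.0) and 6 (8.6): 8.48.
(b) r = 5.4; between ranks 5 (8.0) and 6 (8.6): 8.24.
|8.48 − 8.24| = 0.24.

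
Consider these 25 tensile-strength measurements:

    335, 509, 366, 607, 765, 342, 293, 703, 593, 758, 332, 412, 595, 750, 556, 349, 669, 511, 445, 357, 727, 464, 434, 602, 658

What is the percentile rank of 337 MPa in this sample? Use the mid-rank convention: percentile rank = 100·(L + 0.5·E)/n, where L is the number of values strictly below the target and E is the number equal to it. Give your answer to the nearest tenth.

12.0

Sorted: 293, 332, 335, 342, 349, 357, 366, 412, 434, 445, 464, 509, 511, 556, 593, 595, 602, 607, 658, 669, 703, 727, 750, 758, 765.
Count below 337: L = 3; count equal: E = 0; n = 25.
Percentile rank = 100·(3 + 0.5·0)/25 = 100·3/25 = 12.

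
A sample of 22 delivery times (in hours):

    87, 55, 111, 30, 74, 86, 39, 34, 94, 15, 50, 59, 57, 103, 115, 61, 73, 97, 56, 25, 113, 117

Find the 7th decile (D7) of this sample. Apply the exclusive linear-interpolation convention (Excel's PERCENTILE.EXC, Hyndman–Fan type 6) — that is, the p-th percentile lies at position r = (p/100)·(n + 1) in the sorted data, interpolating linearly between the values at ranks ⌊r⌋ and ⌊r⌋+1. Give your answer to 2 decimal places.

94.30

Sorted: 15, 25, 30, 34, 39, 50, 55, 56, 57, 59, 61, 73, 74, 86, 87, 94, 97, 103, 111, 113, 115, 117.
n = 22.
r = (70/100)·(22 + 1) = 16.1.
Rank 16 is 94 and rank 17 is 97.
Interpolate: 94 + 0.1·(97 − 94) = 94 + 0.1·3 = 94.3.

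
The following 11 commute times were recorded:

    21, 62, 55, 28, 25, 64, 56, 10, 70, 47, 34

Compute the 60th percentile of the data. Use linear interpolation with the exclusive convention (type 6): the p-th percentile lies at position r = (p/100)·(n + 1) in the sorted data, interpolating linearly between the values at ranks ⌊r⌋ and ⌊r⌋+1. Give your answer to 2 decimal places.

Sorted: 10, 21, 25, 28, 34, 47, 55, 56, 62, 64, 70.
n = 11.
r = (60/100)·(11 + 1) = 7.2.
Rank 7 is 55 and rank 8 is 56.
Interpolate: 55 + 0.2·(56 − 55) = 55 + 0.2·1 = 55.2.

55.20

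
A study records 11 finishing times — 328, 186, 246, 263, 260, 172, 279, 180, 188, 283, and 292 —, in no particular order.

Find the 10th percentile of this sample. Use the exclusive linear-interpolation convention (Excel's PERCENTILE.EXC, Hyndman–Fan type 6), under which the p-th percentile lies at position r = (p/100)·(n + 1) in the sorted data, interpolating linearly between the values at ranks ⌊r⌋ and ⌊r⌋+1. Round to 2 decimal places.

173.60

Sorted: 172, 180, 186, 188, 246, 260, 263, 279, 283, 292, 328.
n = 11.
r = (10/100)·(11 + 1) = 1.2.
Rank 1 is 172 and rank 2 is 180.
Interpolate: 172 + 0.2·(180 − 172) = 172 + 0.2·8 = 173.6.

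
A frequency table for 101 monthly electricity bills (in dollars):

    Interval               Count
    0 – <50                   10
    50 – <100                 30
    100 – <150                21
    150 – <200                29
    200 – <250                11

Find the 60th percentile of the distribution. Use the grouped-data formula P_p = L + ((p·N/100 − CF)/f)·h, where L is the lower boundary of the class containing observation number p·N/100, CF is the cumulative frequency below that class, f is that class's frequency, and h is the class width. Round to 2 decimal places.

N = 101; target position k = 60/100 · 101 = 60.6.
Cumulative frequencies: 10, 40, 61, 90, 101.
Observation 60.6 falls in the class 100 – <150.
L = 100, CF = 40, f = 21, h = 50.
P60 = 100 + ((60.6 − 40)/21)·50 = 100 + 49.0476 = 149.048.

149.05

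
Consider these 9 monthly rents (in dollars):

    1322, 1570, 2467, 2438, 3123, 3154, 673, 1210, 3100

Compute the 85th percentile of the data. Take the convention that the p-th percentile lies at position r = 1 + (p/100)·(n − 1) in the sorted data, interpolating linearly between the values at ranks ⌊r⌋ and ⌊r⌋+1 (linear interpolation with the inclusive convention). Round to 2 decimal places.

3118.40

Sorted: 673, 1210, 1322, 1570, 2438, 2467, 3100, 3123, 3154.
n = 9.
r = 1 + (85/100)·(9 − 1) = 1 + 6.8 = 7.8.
Rank 7 is 3100 and rank 8 is 3123.
Interpolate: 3100 + 0.8·(3123 − 3100) = 3100 + 0.8·23 = 3118.4.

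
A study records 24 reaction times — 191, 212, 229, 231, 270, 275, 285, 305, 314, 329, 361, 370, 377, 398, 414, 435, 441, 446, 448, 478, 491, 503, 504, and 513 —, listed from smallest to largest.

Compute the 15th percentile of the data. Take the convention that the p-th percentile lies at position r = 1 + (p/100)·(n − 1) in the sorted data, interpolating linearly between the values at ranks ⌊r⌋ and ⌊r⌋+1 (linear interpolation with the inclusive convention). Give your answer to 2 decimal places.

248.55

n = 24.
r = 1 + (15/100)·(24 − 1) = 1 + 3.45 = 4.45.
Rank 4 is 231 and rank 5 is 270.
Interpolate: 231 + 0.45·(270 − 231) = 231 + 0.45·39 = 248.55.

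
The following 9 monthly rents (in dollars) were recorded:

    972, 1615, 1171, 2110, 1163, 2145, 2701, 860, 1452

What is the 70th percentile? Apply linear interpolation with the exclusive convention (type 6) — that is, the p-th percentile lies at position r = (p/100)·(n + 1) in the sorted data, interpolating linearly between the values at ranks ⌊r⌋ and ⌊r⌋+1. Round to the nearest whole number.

Sorted: 860, 972, 1163, 1171, 1452, 1615, 2110, 2145, 2701.
n = 9.
r = (70/100)·(9 + 1) = 7.
r is an integer, so P70 is the value at rank 7: 2110.

2110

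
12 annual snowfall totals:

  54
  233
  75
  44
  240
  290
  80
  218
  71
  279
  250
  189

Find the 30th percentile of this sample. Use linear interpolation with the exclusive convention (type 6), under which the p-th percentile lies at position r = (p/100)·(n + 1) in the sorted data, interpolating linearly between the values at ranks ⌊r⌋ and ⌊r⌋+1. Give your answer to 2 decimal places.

74.60

Sorted: 44, 54, 71, 75, 80, 189, 218, 233, 240, 250, 279, 290.
n = 12.
r = (30/100)·(12 + 1) = 3.9.
Rank 3 is 71 and rank 4 is 75.
Interpolate: 71 + 0.9·(75 − 71) = 71 + 0.9·4 = 74.6.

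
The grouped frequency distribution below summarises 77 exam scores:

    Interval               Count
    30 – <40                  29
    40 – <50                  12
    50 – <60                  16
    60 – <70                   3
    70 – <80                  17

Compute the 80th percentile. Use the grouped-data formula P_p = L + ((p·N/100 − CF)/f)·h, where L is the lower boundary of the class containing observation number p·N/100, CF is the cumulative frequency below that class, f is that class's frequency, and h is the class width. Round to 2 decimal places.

70.94

N = 77; target position k = 80/100 · 77 = 61.6.
Cumulative frequencies: 29, 41, 57, 60, 77.
Observation 61.6 falls in the class 70 – <80.
L = 70, CF = 60, f = 17, h = 10.
P80 = 70 + ((61.6 − 60)/17)·10 = 70 + 0.941176 = 70.9412.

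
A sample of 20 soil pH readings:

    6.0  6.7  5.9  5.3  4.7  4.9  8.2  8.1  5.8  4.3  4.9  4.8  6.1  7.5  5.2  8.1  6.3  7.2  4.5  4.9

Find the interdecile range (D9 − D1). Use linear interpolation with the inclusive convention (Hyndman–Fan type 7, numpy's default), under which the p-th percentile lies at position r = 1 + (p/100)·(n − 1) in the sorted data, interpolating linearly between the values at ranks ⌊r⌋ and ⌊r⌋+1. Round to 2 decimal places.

3.42

Sorted: 4.3, 4.5, 4.7, 4.8, 4.9, 4.9, 4.9, 5.2, 5.3, 5.8, 5.9, 6.0, 6.1, 6.3, 6.7, 7.2, 7.5, 8.1, 8.1, 8.2.
n = 20.
P10: r = 2.9; ranks 2–3 are 4.5, 4.7; interpolating gives 4.68.
P90: r = 18.1; ranks 18–19 are 8.1, 8.1; interpolating gives 8.1.
Difference: 8.1 − 4.68 = 3.42.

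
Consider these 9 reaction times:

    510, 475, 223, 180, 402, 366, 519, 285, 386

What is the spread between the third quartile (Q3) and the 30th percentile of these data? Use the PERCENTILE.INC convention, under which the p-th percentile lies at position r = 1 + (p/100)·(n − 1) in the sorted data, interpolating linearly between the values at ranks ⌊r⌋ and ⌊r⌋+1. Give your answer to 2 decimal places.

157.60

Sorted: 180, 223, 285, 366, 386, 402, 475, 510, 519.
n = 9.
P30: r = 3.4; ranks 3–4 are 285, 366; interpolating gives 317.4.
P75: r = 7 (integer) → 475.
Difference: 475 − 317.4 = 157.6.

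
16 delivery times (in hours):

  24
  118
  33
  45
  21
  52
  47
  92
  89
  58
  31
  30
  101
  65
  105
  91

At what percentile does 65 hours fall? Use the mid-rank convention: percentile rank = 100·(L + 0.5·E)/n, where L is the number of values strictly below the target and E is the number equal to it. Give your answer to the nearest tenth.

59.4

Sorted: 21, 24, 30, 31, 33, 45, 47, 52, 58, 65, 89, 91, 92, 101, 105, 118.
Count below 65: L = 9; count equal: E = 1; n = 16.
Percentile rank = 100·(9 + 0.5·1)/16 = 100·9.5/16 = 59.38.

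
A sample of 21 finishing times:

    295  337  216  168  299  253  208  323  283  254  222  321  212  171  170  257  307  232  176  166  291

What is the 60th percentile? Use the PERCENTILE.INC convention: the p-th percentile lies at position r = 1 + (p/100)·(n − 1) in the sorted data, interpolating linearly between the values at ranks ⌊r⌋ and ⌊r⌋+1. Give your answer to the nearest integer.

Sorted: 166, 168, 170, 171, 176, 208, 212, 216, 222, 232, 253, 254, 257, 283, 291, 295, 299, 307, 321, 323, 337.
n = 21.
r = 1 + (60/100)·(21 − 1) = 1 + 12 = 13.
r is an integer, so P60 is the value at rank 13: 257.

257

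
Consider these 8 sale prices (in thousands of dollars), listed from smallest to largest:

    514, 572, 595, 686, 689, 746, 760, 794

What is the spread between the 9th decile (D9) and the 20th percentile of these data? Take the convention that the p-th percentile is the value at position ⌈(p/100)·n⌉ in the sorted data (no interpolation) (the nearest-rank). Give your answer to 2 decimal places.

n = 8.
P20: rank ⌈20/100·8⌉ = 2 → 572.
P90: rank ⌈90/100·8⌉ = 8 → 794.
Difference: 794 − 572 = 222.

222.00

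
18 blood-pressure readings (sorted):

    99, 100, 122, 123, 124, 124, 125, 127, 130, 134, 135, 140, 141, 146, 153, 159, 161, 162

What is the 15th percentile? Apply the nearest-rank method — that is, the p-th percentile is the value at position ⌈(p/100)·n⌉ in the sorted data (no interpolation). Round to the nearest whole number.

122

n = 18.
Position = ⌈15/100 · 18⌉ = ⌈2.7⌉ = 3.
The value at rank 3 is 122.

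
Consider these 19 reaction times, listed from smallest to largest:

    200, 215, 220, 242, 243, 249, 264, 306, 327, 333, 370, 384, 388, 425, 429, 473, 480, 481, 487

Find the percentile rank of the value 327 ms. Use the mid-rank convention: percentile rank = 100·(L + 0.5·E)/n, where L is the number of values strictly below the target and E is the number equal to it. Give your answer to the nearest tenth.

Count below 327: L = 8; count equal: E = 1; n = 19.
Percentile rank = 100·(8 + 0.5·1)/19 = 100·8.5/19 = 44.74.

44.7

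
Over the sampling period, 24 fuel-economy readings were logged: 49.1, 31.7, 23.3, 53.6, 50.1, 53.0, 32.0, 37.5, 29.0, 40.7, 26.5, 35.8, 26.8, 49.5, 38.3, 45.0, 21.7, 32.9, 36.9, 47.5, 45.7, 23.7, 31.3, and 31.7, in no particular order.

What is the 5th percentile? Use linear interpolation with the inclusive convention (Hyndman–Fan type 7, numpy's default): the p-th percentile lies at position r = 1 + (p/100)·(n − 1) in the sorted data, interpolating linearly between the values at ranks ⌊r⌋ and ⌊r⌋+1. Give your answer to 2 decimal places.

Sorted: 21.7, 23.3, 23.7, 26.5, 26.8, 29.0, 31.3, 31.7, 31.7, 32.0, 32.9, 35.8, 36.9, 37.5, 38.3, 40.7, 45.0, 45.7, 47.5, 49.1, 49.5, 50.1, 53.0, 53.6.
n = 24.
r = 1 + (5/100)·(24 − 1) = 1 + 1.15 = 2.15.
Rank 2 is 23.3 and rank 3 is 23.7.
Interpolate: 23.3 + 0.15·(23.7 − 23.3) = 23.3 + 0.15·0.4 = 23.36.

23.36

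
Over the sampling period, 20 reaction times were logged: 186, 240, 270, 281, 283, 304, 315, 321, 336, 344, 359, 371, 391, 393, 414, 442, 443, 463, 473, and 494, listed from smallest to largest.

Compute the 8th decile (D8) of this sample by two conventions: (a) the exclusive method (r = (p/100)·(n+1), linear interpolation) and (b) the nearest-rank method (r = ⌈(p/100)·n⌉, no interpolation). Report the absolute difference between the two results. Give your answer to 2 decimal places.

0.80

n = 20.
(a) r = 16.8; between ranks 16 (442) and 17 (443): 442.8.
(b) the nearest-rank method: rank 16 → 442.
|442.8 − 442| = 0.8.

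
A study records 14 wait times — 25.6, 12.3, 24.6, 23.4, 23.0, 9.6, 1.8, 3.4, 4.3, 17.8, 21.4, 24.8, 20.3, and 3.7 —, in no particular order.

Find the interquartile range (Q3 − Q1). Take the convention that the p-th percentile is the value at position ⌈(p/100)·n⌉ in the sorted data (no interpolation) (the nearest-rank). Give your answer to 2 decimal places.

Sorted: 1.8, 3.4, 3.7, 4.3, 9.6, 12.3, 17.8, 20.3, 21.4, 23.0, 23.4, 24.6, 24.8, 25.6.
n = 14.
P25: rank ⌈25/100·14⌉ = 4 → 4.3.
P75: rank ⌈75/100·14⌉ = 11 → 23.4.
Difference: 23.4 − 4.3 = 19.1.

19.10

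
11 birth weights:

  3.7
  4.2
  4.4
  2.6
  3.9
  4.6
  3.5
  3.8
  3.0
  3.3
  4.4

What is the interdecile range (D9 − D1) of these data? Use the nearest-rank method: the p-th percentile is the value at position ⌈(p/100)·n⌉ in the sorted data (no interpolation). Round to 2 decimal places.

1.40

Sorted: 2.6, 3.0, 3.3, 3.5, 3.7, 3.8, 3.9, 4.2, 4.4, 4.4, 4.6.
n = 11.
P10: rank ⌈10/100·11⌉ = 2 → 3.
P90: rank ⌈90/100·11⌉ = 10 → 4.4.
Difference: 4.4 − 3 = 1.4.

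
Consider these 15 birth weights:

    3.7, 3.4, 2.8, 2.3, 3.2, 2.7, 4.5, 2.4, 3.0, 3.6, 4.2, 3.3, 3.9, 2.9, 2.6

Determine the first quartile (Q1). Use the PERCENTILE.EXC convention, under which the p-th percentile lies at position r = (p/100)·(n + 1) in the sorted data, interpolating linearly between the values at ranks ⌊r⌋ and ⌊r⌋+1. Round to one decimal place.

Sorted: 2.3, 2.4, 2.6, 2.7, 2.8, 2.9, 3.0, 3.2, 3.3, 3.4, 3.6, 3.7, 3.9, 4.2, 4.5.
n = 15.
r = (25/100)·(15 + 1) = 4.
r is an integer, so P25 is the value at rank 4: 2.7.

2.7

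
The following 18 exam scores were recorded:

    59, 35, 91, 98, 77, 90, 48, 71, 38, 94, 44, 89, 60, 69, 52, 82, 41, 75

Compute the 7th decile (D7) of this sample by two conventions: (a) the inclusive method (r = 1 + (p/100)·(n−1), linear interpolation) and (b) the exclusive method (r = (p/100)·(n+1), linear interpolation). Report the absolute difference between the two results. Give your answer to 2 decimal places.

2.60

Sorted: 35, 38, 41, 44, 48, 52, 59, 60, 69, 71, 75, 77, 82, 89, 90, 91, 94, 98.
n = 18.
(a) r = 12.9; between ranks 12 (77) and 13 (82): 81.5.
(b) r = 13.3; between ranks 13 (82) and 14 (89): 84.1.
|81.5 − 84.1| = 2.6.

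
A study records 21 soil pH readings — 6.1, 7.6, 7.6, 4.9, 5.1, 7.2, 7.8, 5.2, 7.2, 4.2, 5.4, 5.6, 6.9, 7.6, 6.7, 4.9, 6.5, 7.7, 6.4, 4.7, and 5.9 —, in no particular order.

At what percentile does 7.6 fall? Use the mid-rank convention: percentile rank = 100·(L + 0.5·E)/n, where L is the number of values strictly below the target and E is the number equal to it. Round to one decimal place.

Sorted: 4.2, 4.7, 4.9, 4.9, 5.1, 5.2, 5.4, 5.6, 5.9, 6.1, 6.4, 6.5, 6.7, 6.9, 7.2, 7.2, 7.6, 7.6, 7.6, 7.7, 7.8.
Count below 7.6: L = 16; count equal: E = 3; n = 21.
Percentile rank = 100·(16 + 0.5·3)/21 = 100·17.5/21 = 83.33.

83.3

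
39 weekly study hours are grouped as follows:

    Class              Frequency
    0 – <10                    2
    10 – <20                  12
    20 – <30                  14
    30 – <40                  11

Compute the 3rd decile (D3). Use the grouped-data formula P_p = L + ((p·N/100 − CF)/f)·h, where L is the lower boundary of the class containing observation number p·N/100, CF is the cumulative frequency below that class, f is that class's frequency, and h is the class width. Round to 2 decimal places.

N = 39; target position k = 30/100 · 39 = 11.7.
Cumulative frequencies: 2, 14, 28, 39.
Observation 11.7 falls in the class 10 – <20.
L = 10, CF = 2, f = 12, h = 10.
P30 = 10 + ((11.7 − 2)/12)·10 = 10 + 8.08333 = 18.0833.

18.08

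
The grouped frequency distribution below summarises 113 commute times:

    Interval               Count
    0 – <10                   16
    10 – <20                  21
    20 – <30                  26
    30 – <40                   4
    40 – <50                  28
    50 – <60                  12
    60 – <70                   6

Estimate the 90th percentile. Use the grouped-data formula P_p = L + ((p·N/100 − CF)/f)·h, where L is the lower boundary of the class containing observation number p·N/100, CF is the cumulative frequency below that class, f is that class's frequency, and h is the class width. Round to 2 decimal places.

N = 113; target position k = 90/100 · 113 = 101.7.
Cumulative frequencies: 16, 37, 63, 67, 95, 107, 113.
Observation 101.7 falls in the class 50 – <60.
L = 50, CF = 95, f = 12, h = 10.
P90 = 50 + ((101.7 − 95)/12)·10 = 50 + 5.58333 = 55.5833.

55.58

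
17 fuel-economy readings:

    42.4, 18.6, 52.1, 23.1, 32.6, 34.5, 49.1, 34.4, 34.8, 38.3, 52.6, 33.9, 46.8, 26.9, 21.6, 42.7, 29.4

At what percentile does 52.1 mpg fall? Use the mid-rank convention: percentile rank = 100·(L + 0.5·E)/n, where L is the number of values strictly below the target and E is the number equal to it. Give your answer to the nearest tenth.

91.2

Sorted: 18.6, 21.6, 23.1, 26.9, 29.4, 32.6, 33.9, 34.4, 34.5, 34.8, 38.3, 42.4, 42.7, 46.8, 49.1, 52.1, 52.6.
Count below 52.1: L = 15; count equal: E = 1; n = 17.
Percentile rank = 100·(15 + 0.5·1)/17 = 100·15.5/17 = 91.18.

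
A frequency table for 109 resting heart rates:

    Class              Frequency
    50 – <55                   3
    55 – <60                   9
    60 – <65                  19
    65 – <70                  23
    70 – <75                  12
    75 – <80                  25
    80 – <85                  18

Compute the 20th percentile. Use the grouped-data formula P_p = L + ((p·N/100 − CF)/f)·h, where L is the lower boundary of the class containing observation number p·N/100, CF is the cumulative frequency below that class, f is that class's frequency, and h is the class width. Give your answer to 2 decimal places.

62.58

N = 109; target position k = 20/100 · 109 = 21.8.
Cumulative frequencies: 3, 12, 31, 54, 66, 91, 109.
Observation 21.8 falls in the class 60 – <65.
L = 60, CF = 12, f = 19, h = 5.
P20 = 60 + ((21.8 − 12)/19)·5 = 60 + 2.57895 = 62.5789.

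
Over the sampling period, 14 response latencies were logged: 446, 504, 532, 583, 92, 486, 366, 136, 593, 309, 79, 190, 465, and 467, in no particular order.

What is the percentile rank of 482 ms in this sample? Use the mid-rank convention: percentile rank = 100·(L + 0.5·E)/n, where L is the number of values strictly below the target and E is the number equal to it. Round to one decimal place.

64.3

Sorted: 79, 92, 136, 190, 309, 366, 446, 465, 467, 486, 504, 532, 583, 593.
Count below 482: L = 9; count equal: E = 0; n = 14.
Percentile rank = 100·(9 + 0.5·0)/14 = 100·9/14 = 64.29.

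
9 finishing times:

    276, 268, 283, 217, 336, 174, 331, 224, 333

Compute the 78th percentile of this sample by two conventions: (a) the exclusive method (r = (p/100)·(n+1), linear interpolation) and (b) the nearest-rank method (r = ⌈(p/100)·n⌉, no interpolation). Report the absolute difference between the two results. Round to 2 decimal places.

0.40

Sorted: 174, 217, 224, 268, 276, 283, 331, 333, 336.
n = 9.
(a) r = 7.8; between ranks 7 (331) and 8 (333): 332.6.
(b) the nearest-rank method: rank 8 → 333.
|332.6 − 333| = 0.4.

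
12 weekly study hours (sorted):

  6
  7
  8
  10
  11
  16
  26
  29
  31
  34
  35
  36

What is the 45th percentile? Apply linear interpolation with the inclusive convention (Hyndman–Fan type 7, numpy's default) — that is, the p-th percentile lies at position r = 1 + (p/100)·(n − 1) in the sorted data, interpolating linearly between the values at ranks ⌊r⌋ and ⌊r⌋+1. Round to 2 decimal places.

n = 12.
r = 1 + (45/100)·(12 − 1) = 1 + 4.95 = 5.95.
Rank 5 is 11 and rank 6 is 16.
Interpolate: 11 + 0.95·(16 − 11) = 11 + 0.95·5 = 15.75.

15.75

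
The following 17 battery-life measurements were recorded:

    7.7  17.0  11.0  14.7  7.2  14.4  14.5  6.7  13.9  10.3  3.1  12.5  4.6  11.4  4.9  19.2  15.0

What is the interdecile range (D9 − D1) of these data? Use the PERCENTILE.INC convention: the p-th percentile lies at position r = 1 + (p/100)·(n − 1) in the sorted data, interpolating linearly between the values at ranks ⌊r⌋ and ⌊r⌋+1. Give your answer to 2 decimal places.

11.02

Sorted: 3.1, 4.6, 4.9, 6.7, 7.2, 7.7, 10.3, 11.0, 11.4, 12.5, 13.9, 14.4, 14.5, 14.7, 15.0, 17.0, 19.2.
n = 17.
P10: r = 2.6; ranks 2–3 are 4.6, 4.9; interpolating gives 4.78.
P90: r = 15.4; ranks 15–16 are 15.0, 17.0; interpolating gives 15.8.
Difference: 15.8 − 4.78 = 11.02.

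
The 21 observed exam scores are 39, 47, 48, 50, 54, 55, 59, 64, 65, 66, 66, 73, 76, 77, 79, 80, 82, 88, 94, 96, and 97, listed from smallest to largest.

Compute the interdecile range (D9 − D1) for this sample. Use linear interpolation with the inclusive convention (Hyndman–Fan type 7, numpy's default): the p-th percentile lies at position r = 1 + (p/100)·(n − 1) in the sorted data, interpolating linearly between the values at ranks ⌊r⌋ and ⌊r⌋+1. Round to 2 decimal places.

46.00

n = 21.
P10: r = 3 (integer) → 48.
P90: r = 19 (integer) → 94.
Difference: 94 − 48 = 46.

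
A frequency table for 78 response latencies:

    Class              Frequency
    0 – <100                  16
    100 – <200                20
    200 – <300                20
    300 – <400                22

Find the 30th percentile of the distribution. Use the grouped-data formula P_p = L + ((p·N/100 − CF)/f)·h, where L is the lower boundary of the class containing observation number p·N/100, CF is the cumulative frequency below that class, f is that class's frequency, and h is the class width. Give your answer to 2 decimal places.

137.00

N = 78; target position k = 30/100 · 78 = 23.4.
Cumulative frequencies: 16, 36, 56, 78.
Observation 23.4 falls in the class 100 – <200.
L = 100, CF = 16, f = 20, h = 100.
P30 = 100 + ((23.4 − 16)/20)·100 = 100 + 37 = 137.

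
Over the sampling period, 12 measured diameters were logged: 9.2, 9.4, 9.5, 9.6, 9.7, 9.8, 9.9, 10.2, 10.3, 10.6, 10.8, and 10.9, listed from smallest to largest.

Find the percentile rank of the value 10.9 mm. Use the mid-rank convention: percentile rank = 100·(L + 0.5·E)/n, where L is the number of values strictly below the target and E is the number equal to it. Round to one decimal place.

95.8

Count below 10.9: L = 11; count equal: E = 1; n = 12.
Percentile rank = 100·(11 + 0.5·1)/12 = 100·11.5/12 = 95.83.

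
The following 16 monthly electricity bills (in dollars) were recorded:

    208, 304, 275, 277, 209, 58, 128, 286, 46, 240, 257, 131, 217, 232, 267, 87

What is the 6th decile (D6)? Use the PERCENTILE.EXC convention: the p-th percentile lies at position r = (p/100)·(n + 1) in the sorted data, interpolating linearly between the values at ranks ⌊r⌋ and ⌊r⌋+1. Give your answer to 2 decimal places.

Sorted: 46, 58, 87, 128, 131, 208, 209, 217, 232, 240, 257, 267, 275, 277, 286, 304.
n = 16.
r = (60/100)·(16 + 1) = 10.2.
Rank 10 is 240 and rank 11 is 257.
Interpolate: 240 + 0.2·(257 − 240) = 240 + 0.2·17 = 243.4.

243.40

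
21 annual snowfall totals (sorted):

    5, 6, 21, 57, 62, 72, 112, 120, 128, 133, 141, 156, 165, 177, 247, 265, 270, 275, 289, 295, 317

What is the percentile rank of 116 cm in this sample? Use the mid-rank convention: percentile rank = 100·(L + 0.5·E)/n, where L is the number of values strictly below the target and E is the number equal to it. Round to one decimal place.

Count below 116: L = 7; count equal: E = 0; n = 21.
Percentile rank = 100·(7 + 0.5·0)/21 = 100·7/21 = 33.33.

33.3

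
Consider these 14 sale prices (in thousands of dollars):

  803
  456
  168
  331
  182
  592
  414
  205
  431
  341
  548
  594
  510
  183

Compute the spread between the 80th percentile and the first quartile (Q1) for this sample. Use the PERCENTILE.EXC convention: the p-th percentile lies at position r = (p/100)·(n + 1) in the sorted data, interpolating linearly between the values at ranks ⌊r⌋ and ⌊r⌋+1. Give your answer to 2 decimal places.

Sorted: 168, 182, 183, 205, 331, 341, 414, 431, 456, 510, 548, 592, 594, 803.
n = 14.
P25: r = 3.75; ranks 3–4 are 183, 205; interpolating gives 199.5.
P80: r = 12 (integer) → 592.
Difference: 592 − 199.5 = 392.5.

392.50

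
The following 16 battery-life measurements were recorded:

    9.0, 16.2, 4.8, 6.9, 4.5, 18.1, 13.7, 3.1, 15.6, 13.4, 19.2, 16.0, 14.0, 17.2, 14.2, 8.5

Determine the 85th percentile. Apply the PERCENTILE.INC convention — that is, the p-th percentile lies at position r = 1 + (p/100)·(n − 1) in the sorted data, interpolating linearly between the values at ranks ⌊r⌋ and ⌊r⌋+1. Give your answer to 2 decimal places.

16.95

Sorted: 3.1, 4.5, 4.8, 6.9, 8.5, 9.0, 13.4, 13.7, 14.0, 14.2, 15.6, 16.0, 16.2, 17.2, 18.1, 19.2.
n = 16.
r = 1 + (85/100)·(16 − 1) = 1 + 12.75 = 13.75.
Rank 13 is 16.2 and rank 14 is 17.2.
Interpolate: 16.2 + 0.75·(17.2 − 16.2) = 16.2 + 0.75·1 = 16.95.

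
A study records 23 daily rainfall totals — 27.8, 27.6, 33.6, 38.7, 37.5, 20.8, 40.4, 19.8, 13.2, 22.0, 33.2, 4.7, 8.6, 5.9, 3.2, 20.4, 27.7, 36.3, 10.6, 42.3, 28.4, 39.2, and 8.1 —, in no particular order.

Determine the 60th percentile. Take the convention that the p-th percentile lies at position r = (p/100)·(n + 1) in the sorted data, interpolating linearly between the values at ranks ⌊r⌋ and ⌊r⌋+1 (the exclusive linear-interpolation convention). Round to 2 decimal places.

28.04

Sorted: 3.2, 4.7, 5.9, 8.1, 8.6, 10.6, 13.2, 19.8, 20.4, 20.8, 22.0, 27.6, 27.7, 27.8, 28.4, 33.2, 33.6, 36.3, 37.5, 38.7, 39.2, 40.4, 42.3.
n = 23.
r = (60/100)·(23 + 1) = 14.4.
Rank 14 is 27.8 and rank 15 is 28.4.
Interpolate: 27.8 + 0.4·(28.4 − 27.8) = 27.8 + 0.4·0.6 = 28.04.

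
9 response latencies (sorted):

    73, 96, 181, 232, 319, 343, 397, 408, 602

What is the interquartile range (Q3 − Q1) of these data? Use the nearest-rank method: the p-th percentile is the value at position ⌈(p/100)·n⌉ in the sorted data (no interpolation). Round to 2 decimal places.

216.00

n = 9.
P25: rank ⌈25/100·9⌉ = 3 → 181.
P75: rank ⌈75/100·9⌉ = 7 → 397.
Difference: 397 − 181 = 216.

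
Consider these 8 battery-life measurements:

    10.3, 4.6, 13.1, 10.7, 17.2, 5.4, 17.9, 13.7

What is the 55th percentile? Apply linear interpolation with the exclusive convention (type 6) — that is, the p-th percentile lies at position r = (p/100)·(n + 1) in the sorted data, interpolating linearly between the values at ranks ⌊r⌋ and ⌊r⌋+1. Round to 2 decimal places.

12.98

Sorted: 4.6, 5.4, 10.3, 10.7, 13.1, 13.7, 17.2, 17.9.
n = 8.
r = (55/100)·(8 + 1) = 4.95.
Rank 4 is 10.7 and rank 5 is 13.1.
Interpolate: 10.7 + 0.95·(13.1 − 10.7) = 10.7 + 0.95·2.4 = 12.98.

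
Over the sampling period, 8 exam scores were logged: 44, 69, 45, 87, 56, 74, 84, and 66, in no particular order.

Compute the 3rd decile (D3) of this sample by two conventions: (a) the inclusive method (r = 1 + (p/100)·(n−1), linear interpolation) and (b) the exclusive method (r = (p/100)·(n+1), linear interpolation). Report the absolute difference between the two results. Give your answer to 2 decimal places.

4.30

Sorted: 44, 45, 56, 66, 69, 74, 84, 87.
n = 8.
(a) r = 3.1; between ranks 3 (56) and 4 (66): 57.
(b) r = 2.7; between ranks 2 (45) and 3 (56): 52.7.
|57 − 52.7| = 4.3.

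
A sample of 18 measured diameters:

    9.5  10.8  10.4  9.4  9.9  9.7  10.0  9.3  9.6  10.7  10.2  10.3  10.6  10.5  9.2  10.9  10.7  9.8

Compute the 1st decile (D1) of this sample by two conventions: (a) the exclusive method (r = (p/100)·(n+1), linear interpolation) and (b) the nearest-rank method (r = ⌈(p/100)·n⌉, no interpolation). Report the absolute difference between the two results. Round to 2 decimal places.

Sorted: 9.2, 9.3, 9.4, 9.5, 9.6, 9.7, 9.8, 9.9, 10.0, 10.2, 10.3, 10.4, 10.5, 10.6, 10.7, 10.7, 10.8, 10.9.
n = 18.
(a) r = 1.9; between ranks 1 (9.2) and 2 (9.3): 9.29.
(b) the nearest-rank method: rank 2 → 9.3.
|9.29 − 9.3| = 0.01.

0.01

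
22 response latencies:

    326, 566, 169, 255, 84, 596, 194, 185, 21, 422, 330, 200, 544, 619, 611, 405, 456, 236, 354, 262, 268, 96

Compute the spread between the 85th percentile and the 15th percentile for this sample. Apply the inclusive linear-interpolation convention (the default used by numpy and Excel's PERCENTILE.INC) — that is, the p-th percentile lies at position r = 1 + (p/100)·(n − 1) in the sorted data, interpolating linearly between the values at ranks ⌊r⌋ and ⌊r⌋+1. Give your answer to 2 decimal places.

Sorted: 21, 84, 96, 169, 185, 194, 200, 236, 255, 262, 268, 326, 330, 354, 405, 422, 456, 544, 566, 596, 611, 619.
n = 22.
P15: r = 4.15; ranks 4–5 are 169, 185; interpolating gives 171.4.
P85: r = 18.85; ranks 18–19 are 544, 566; interpolating gives 562.7.
Difference: 562.7 − 171.4 = 391.3.

391.30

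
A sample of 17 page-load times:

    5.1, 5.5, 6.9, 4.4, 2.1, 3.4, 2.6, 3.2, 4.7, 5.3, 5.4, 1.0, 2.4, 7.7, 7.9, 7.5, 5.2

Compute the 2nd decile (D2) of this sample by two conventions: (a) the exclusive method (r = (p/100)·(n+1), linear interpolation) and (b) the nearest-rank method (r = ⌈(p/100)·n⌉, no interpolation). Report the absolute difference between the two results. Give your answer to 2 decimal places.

0.08

Sorted: 1.0, 2.1, 2.4, 2.6, 3.2, 3.4, 4.4, 4.7, 5.1, 5.2, 5.3, 5.4, 5.5, 6.9, 7.5, 7.7, 7.9.
n = 17.
(a) r = 3.6; between ranks 3 (2.4) and 4 (2.6): 2.52.
(b) the nearest-rank method: rank 4 → 2.6.
|2.52 − 2.6| = 0.08.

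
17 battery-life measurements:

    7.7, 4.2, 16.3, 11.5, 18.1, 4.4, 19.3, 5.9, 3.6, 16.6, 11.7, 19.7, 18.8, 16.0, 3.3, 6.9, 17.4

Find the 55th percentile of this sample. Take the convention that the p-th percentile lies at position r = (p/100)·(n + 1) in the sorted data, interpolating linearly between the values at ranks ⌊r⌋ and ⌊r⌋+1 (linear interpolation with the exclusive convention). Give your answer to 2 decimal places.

Sorted: 3.3, 3.6, 4.2, 4.4, 5.9, 6.9, 7.7, 11.5, 11.7, 16.0, 16.3, 16.6, 17.4, 18.1, 18.8, 19.3, 19.7.
n = 17.
r = (55/100)·(17 + 1) = 9.9.
Rank 9 is 11.7 and rank 10 is 16.0.
Interpolate: 11.7 + 0.9·(16.0 − 11.7) = 11.7 + 0.9·4.3 = 15.57.

15.57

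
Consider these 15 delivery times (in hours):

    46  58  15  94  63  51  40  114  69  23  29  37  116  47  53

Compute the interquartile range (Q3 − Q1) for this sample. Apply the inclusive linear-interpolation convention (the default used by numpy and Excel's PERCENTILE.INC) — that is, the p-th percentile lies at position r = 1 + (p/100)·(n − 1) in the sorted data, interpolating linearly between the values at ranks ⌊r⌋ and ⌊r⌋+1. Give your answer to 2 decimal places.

Sorted: 15, 23, 29, 37, 40, 46, 47, 51, 53, 58, 63, 69, 94, 114, 116.
n = 15.
P25: r = 4.5; ranks 4–5 are 37, 40; interpolating gives 38.5.
P75: r = 11.5; ranks 11–12 are 63, 69; interpolating gives 66.
Difference: 66 − 38.5 = 27.5.

27.50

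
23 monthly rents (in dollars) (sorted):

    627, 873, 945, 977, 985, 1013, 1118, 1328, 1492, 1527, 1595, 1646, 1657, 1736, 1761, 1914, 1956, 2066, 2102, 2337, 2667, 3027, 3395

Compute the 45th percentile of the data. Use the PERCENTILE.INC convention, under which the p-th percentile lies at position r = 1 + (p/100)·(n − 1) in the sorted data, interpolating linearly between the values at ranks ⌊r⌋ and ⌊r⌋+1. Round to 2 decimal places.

1588.20

n = 23.
r = 1 + (45/100)·(23 − 1) = 1 + 9.9 = 10.9.
Rank 10 is 1527 and rank 11 is 1595.
Interpolate: 1527 + 0.9·(1595 − 1527) = 1527 + 0.9·68 = 1588.2.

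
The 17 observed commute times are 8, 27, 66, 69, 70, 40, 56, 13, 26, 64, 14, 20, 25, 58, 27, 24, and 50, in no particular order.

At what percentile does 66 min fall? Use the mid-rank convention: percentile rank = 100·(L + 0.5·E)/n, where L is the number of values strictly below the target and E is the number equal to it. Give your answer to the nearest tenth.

85.3

Sorted: 8, 13, 14, 20, 24, 25, 26, 27, 27, 40, 50, 56, 58, 64, 66, 69, 70.
Count below 66: L = 14; count equal: E = 1; n = 17.
Percentile rank = 100·(14 + 0.5·1)/17 = 100·14.5/17 = 85.29.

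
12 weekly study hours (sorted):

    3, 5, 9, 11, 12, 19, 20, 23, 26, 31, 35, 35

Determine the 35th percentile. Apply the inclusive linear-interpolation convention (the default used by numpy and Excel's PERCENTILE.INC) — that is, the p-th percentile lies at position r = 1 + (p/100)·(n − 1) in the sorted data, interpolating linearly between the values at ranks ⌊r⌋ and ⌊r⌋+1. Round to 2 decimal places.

11.85

n = 12.
r = 1 + (35/100)·(12 − 1) = 1 + 3.85 = 4.85.
Rank 4 is 11 and rank 5 is 12.
Interpolate: 11 + 0.85·(12 − 11) = 11 + 0.85·1 = 11.85.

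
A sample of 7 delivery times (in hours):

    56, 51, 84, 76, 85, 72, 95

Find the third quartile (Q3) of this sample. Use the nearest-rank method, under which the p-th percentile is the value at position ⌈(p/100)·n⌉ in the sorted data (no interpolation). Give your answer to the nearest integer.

85

Sorted: 51, 56, 72, 76, 84, 85, 95.
n = 7.
Position = ⌈75/100 · 7⌉ = ⌈5.25⌉ = 6.
The value at rank 6 is 85.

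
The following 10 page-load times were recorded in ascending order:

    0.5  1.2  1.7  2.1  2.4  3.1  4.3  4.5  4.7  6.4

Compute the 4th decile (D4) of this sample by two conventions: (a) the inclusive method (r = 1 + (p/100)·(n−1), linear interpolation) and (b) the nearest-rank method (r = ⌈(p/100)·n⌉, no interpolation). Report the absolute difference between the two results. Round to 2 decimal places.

n = 10.
(a) r = 4.6; between ranks 4 (2.1) and 5 (2.4): 2.28.
(b) the nearest-rank method: rank 4 → 2.1.
|2.28 − 2.1| = 0.18.

0.18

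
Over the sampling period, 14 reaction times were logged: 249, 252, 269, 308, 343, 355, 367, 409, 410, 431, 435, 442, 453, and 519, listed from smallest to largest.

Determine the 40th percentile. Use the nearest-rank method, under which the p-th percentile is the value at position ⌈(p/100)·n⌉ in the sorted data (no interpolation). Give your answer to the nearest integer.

n = 14.
Position = ⌈40/100 · 14⌉ = ⌈5.6⌉ = 6.
The value at rank 6 is 355.

355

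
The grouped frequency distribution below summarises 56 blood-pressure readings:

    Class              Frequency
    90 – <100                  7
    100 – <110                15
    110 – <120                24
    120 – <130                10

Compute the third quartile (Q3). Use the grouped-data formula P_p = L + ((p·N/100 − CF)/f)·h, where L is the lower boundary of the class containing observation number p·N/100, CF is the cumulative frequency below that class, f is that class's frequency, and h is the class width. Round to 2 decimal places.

N = 56; target position k = 75/100 · 56 = 42.
Cumulative frequencies: 7, 22, 46, 56.
Observation 42 falls in the class 110 – <120.
L = 110, CF = 22, f = 24, h = 10.
P75 = 110 + ((42 − 22)/24)·10 = 110 + 8.33333 = 118.333.

118.33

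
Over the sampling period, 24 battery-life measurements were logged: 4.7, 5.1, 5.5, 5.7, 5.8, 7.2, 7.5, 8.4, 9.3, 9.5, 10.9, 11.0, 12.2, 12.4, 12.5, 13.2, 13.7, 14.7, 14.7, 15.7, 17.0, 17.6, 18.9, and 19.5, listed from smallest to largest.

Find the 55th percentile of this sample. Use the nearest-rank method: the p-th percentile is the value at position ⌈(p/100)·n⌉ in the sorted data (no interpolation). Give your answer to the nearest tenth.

12.4

n = 24.
Position = ⌈55/100 · 24⌉ = ⌈13.2⌉ = 14.
The value at rank 14 is 12.4.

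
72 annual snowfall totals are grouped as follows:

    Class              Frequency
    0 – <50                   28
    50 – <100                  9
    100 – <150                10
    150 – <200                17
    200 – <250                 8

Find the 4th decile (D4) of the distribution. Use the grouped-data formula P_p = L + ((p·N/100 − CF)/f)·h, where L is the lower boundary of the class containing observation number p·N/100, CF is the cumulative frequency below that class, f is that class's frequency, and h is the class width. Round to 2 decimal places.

54.44

N = 72; target position k = 40/100 · 72 = 28.8.
Cumulative frequencies: 28, 37, 47, 64, 72.
Observation 28.8 falls in the class 50 – <100.
L = 50, CF = 28, f = 9, h = 50.
P40 = 50 + ((28.8 − 28)/9)·50 = 50 + 4.44444 = 54.4444.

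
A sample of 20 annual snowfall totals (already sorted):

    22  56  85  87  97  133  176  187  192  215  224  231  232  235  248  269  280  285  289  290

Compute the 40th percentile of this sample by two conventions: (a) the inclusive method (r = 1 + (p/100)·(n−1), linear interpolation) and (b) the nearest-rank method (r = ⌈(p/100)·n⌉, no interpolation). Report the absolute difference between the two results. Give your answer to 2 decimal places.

3.00

n = 20.
(a) r = 8.6; between ranks 8 (187) and 9 (192): 190.
(b) the nearest-rank method: rank 8 → 187.
|190 − 187| = 3.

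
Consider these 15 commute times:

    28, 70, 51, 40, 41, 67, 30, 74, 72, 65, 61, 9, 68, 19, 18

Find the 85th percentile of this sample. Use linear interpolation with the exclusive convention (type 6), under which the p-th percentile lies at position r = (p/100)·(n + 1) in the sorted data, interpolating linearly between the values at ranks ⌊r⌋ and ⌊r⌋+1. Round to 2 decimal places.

71.20

Sorted: 9, 18, 19, 28, 30, 40, 41, 51, 61, 65, 67, 68, 70, 72, 74.
n = 15.
r = (85/100)·(15 + 1) = 13.6.
Rank 13 is 70 and rank 14 is 72.
Interpolate: 70 + 0.6·(72 − 70) = 70 + 0.6·2 = 71.2.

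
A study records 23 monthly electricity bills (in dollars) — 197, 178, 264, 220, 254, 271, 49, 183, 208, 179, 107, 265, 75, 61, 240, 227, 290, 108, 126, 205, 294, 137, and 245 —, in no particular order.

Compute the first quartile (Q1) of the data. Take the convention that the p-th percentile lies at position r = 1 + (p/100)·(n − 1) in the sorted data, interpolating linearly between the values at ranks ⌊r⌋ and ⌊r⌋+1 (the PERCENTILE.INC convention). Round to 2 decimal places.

Sorted: 49, 61, 75, 107, 108, 126, 137, 178, 179, 183, 197, 205, 208, 220, 227, 240, 245, 254, 264, 265, 271, 290, 294.
n = 23.
r = 1 + (25/100)·(23 − 1) = 1 + 5.5 = 6.5.
Rank 6 is 126 and rank 7 is 137.
Interpolate: 126 + 0.5·(137 − 126) = 126 + 0.5·11 = 131.5.

131.50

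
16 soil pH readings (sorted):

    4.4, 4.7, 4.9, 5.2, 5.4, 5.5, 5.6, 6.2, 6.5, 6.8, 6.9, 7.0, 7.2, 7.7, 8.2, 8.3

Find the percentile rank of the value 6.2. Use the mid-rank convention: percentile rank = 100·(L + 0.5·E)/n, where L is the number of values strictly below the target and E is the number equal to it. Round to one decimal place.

Count below 6.2: L = 7; count equal: E = 1; n = 16.
Percentile rank = 100·(7 + 0.5·1)/16 = 100·7.5/16 = 46.88.

46.9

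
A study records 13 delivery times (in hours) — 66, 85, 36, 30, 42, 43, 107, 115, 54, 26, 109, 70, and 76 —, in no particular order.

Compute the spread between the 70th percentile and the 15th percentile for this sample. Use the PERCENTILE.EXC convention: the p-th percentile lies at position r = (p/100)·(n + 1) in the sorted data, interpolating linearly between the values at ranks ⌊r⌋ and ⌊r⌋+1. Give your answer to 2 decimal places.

52.60

Sorted: 26, 30, 36, 42, 43, 54, 66, 70, 76, 85, 107, 109, 115.
n = 13.
P15: r = 2.1; ranks 2–3 are 30, 36; interpolating gives 30.6.
P70: r = 9.8; ranks 9–10 are 76, 85; interpolating gives 83.2.
Difference: 83.2 − 30.6 = 52.6.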